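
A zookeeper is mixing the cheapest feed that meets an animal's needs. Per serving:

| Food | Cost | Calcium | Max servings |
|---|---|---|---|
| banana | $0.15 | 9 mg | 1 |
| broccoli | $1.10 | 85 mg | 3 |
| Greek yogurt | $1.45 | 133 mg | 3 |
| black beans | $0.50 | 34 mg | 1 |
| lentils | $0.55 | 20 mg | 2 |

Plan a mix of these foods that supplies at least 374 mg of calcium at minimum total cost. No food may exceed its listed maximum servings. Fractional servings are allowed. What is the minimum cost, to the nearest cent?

Cost per mg of calcium: Greek yogurt $0.0109, broccoli $0.0129, black beans $0.0147, banana $0.0167, lentils $0.0275.
Take 2.812 servings of Greek yogurt: +374.0 mg calcium for $4.08 (total $4.08, still need 0.0 mg).
Greedy by cheapest-per-mg is optimal for a single linear constraint, so the minimum cost is $4.08.

$4.08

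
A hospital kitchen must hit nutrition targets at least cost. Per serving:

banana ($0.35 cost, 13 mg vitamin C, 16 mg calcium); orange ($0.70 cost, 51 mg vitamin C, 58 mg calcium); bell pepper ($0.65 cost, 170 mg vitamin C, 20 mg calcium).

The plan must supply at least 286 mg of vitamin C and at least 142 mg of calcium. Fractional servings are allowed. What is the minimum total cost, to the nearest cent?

Check every corner: each single food scaled to meet both minima, and each pair solved so both constraints bind.
banana only: max(286/13, 142/16) = 22 servings → $7.70.
orange only: max(286/51, 142/58) = 5.608 servings → $3.93.
bell pepper only: max(286/170, 142/20) = 7.1 servings → $4.62.
banana + orange with both targets exact would need a negative amount; discard.
banana + bell pepper with both tight: 7.488 servings and 1.11 servings → $3.34.
orange + bell pepper with both tight: 2.084 servings and 1.057 servings → $2.15.
Cheapest feasible corner: $2.15.

$2.15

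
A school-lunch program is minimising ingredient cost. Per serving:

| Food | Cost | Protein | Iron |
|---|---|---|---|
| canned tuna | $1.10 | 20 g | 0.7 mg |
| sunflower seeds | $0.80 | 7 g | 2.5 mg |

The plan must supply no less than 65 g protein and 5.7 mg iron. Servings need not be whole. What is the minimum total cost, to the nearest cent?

$4.21

canned tuna only: max(65/20, 5.7/0.7) = 8.143 servings → $8.96.
sunflower seeds only: max(65/7, 5.7/2.5) = 9.286 servings → $7.43.
canned tuna + sunflower seeds with both tight: 2.718 servings and 1.519 servings → $4.21.
The minimum over all feasible corners is $4.21.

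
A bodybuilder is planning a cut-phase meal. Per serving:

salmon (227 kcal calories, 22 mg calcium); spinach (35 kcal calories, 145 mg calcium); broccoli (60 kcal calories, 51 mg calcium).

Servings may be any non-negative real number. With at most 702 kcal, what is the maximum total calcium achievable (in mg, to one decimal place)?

Calcium per kcal: spinach 4.143, broccoli 0.85, salmon 0.09692.
With no serving limits, spend the whole calories allowance on spinach: 702 kcal / 35 kcal × 145 mg = 2908.3 mg.

2908.3 mg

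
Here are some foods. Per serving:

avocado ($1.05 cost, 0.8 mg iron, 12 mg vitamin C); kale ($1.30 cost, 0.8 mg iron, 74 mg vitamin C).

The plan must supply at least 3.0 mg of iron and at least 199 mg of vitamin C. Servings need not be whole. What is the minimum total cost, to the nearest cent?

$4.56

The cheapest plan sits at a corner of the feasible region — with two constraints it uses at most two foods.
avocado only: max(3.0/0.8, 199/12) = 16.58 servings → $17.41.
kale only: max(3.0/0.8, 199/74) = 3.75 servings → $4.88.
avocado + kale with both tight: 1.266 servings and 2.484 servings → $4.56.
So the least-cost plan costs $4.56.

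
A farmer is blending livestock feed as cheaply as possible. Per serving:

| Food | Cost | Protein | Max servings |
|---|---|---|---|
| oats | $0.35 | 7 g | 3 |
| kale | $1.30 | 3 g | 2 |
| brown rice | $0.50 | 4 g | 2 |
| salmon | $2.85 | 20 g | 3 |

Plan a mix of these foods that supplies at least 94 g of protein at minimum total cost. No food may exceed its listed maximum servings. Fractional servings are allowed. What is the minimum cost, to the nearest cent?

$12.77

Cost per g of protein: oats $0.0500, brown rice $0.1250, salmon $0.1425, kale $0.4333.
Take 3 servings of oats: +21.0 g protein for $1.05 (total $1.05, still need 73.0 g).
Take 2 servings of brown rice: +8.0 g protein for $1.00 (total $2.05, still need 65.0 g).
Take 3 servings of salmon: +60.0 g protein for $8.55 (total $10.60, still need 5.0 g).
Take 1.667 servings of kale: +5.0 g protein for $2.17 (total $12.77, still need 0.0 g).
Filling from the cheapest source first is optimal under one linear minimum: $12.77.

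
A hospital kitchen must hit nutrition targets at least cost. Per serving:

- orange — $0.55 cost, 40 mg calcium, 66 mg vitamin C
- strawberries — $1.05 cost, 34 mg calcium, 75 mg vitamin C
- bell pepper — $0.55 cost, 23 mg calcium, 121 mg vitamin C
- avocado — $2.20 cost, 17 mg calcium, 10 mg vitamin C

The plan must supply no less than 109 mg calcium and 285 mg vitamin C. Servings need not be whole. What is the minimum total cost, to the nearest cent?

$1.79

Check every corner: each single food scaled to meet both minima, and each pair solved so both constraints bind.
orange only: max(109/40, 285/66) = 4.318 servings → $2.38.
strawberries only: max(109/34, 285/75) = 3.8 servings → $3.99.
bell pepper only: max(109/23, 285/121) = 4.739 servings → $2.61.
avocado only: max(109/17, 285/10) = 28.5 servings → $62.70.
orange + strawberries with both targets exact would need a negative amount; discard.
orange + bell pepper with both tight: 1.997 servings and 1.266 servings → $1.79.
orange + avocado with both targets exact would need a negative amount; discard.
strawberries + bell pepper with both tight: 2.777 servings and 0.6342 servings → $3.26.
strawberries + avocado: intersection lies outside the first quadrant.
bell pepper + avocado with both tight: 2.055 servings and 3.631 servings → $9.12.
Cheapest feasible corner: $1.79.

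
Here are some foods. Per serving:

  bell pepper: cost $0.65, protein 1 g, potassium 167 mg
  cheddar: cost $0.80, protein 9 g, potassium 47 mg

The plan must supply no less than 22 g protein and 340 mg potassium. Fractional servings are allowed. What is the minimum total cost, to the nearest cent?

Check every corner: each single food scaled to meet both minima, and each pair solved so both constraints bind.
bell pepper only: max(22/1, 340/167) = 22 servings → $14.30.
cheddar only: max(22/9, 340/47) = 7.234 servings → $5.79.
bell pepper + cheddar with both tight: 1.391 servings and 2.29 servings → $2.74.
So the least-cost plan costs $2.74.

$2.74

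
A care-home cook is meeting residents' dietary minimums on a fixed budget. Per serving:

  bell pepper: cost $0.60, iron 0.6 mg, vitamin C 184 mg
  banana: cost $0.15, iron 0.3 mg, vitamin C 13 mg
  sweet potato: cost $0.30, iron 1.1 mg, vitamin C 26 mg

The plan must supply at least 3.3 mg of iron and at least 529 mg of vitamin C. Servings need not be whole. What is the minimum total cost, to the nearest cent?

Check every corner: each single food scaled to meet both minima, and each pair solved so both constraints bind.
bell pepper only: max(3.3/0.6, 529/184) = 5.5 servings → $3.30.
banana only: max(3.3/0.3, 529/13) = 40.69 servings → $6.10.
sweet potato only: max(3.3/1.1, 529/26) = 20.35 servings → $6.10.
bell pepper + banana with both tight: 2.443 servings and 6.114 servings → $2.38.
bell pepper + sweet potato with both tight: 2.656 servings and 1.551 servings → $2.06.
banana + sweet potato with both targets exact would need a negative amount; discard.
Cheapest feasible corner: $2.06.

$2.06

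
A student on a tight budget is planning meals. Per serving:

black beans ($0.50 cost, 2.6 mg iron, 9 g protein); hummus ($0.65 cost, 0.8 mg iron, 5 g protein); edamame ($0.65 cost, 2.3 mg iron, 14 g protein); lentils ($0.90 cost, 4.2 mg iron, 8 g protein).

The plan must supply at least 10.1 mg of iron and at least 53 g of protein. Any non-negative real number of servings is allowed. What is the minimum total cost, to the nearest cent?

A basic optimal solution has at most two foods positive. Try each food alone and each pair with both targets met exactly.
black beans only: max(10.1/2.6, 53/9) = 5.889 servings → $2.94.
hummus only: max(10.1/0.8, 53/5) = 12.62 servings → $8.21.
edamame only: max(10.1/2.3, 53/14) = 4.391 servings → $2.85.
lentils only: max(10.1/4.2, 53/8) = 6.625 servings → $5.96.
black beans + hummus with both tight: 1.397 servings and 8.086 servings → $5.95.
black beans + edamame with both tight: 1.242 servings and 2.987 servings → $2.56.
black beans + lentils with both targets exact would need a negative amount; discard.
hummus + edamame: the both-tight solution has a negative serving — not a feasible corner.
hummus + lentils with both tight: 9.712 servings and 0.5548 servings → $6.81.
edamame + lentils with both tight: 3.51 servings and 0.4827 servings → $2.72.
Cheapest feasible corner: $2.56.

$2.56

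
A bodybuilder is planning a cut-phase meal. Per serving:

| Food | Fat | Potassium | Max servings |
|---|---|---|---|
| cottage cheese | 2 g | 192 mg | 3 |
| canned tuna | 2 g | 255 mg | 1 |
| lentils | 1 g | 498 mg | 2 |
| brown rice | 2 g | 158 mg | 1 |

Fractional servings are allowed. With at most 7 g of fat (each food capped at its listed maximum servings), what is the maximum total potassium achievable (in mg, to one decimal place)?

1539.0 mg

Potassium per g fat: lentils 498, canned tuna 127.5, cottage cheese 96, brown rice 79.
Take 2 servings of lentils: uses 2 g fat, +996.0 mg potassium (running total 996.0 mg).
Take 1 serving of canned tuna: uses 2 g fat, +255.0 mg potassium (running total 1251.0 mg).
Take 1.5 servings of cottage cheese: uses 3 g fat, +288.0 mg potassium (running total 1539.0 mg).
Greedy by best ratio exhausts the fat allowance optimally: 1539.0 mg.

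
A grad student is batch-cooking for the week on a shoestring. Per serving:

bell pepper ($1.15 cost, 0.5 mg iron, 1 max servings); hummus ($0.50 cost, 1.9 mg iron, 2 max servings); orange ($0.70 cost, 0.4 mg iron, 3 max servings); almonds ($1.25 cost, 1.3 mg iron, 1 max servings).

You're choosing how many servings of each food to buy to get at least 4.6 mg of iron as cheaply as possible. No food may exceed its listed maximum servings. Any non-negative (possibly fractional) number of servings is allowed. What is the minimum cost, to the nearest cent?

$1.77

Cost per mg of iron: hummus $0.2632, almonds $0.9615, orange $1.7500, bell pepper $2.3000.
Take 2 servings of hummus: +3.8 mg iron for $1.00 (total $1.00, still need 0.8 mg).
Take 0.6154 servings of almonds: +0.8 mg iron for $0.77 (total $1.77, still need 0.0 mg).
Filling from the cheapest source first is optimal under one linear minimum: $1.77.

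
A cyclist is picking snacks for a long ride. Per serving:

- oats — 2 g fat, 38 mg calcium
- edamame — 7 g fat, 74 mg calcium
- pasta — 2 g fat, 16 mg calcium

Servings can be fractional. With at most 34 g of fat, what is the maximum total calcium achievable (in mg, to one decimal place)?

Calcium per g fat: oats 19, edamame 10.57, pasta 8.
With no serving limits, spend the whole fat allowance on oats: 34 g / 2 g × 38 mg = 646.0 mg.

646.0 mg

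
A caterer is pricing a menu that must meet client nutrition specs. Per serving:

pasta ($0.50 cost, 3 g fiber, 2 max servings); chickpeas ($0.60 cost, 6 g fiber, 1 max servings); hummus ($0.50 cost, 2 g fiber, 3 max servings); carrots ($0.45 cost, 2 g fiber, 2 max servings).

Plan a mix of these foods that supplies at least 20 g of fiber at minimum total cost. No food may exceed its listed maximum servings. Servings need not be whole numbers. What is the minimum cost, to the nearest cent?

$3.50

Cost per g of fiber: chickpeas $0.1000, pasta $0.1667, carrots $0.2250, hummus $0.2500.
Take 1 serving of chickpeas: +6.0 g fiber for $0.60 (total $0.60, still need 14.0 g).
Take 2 servings of pasta: +6.0 g fiber for $1.00 (total $1.60, still need 8.0 g).
Take 2 servings of carrots: +4.0 g fiber for $0.90 (total $2.50, still need 4.0 g).
Take 2 servings of hummus: +4.0 g fiber for $1.00 (total $3.50, still need 0.0 g).
Greedy by cheapest-per-g is optimal for a single linear constraint, so the minimum cost is $3.50.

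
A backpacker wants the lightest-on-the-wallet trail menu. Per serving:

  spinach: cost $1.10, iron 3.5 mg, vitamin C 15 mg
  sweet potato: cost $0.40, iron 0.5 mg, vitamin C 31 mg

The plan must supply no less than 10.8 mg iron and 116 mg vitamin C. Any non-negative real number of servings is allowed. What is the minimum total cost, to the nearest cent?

Minimising a linear cost over {iron ≥ 10.8, vitamin C ≥ 116, servings ≥ 0} — the optimum is at a vertex, using one or two foods.
spinach only: max(10.8/3.5, 116/15) = 7.733 servings → $8.51.
sweet potato only: max(10.8/0.5, 116/31) = 21.6 servings → $8.64.
spinach + sweet potato with both tight: 2.741 servings and 2.416 servings → $3.98.
Cheapest feasible corner: $3.98.

$3.98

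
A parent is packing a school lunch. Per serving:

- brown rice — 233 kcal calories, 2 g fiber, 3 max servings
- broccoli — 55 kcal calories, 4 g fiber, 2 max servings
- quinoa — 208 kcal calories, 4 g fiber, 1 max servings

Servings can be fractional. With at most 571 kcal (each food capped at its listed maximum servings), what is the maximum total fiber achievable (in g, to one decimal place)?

14.2 g

Fiber per kcal: broccoli 0.07273, quinoa 0.01923, brown rice 0.008584.
Take 2 servings of broccoli: uses 110 kcal, +8.0 g fiber (running total 8.0 g).
Take 1 serving of quinoa: uses 208 kcal, +4.0 g fiber (running total 12.0 g).
Take 1.086 servings of brown rice: uses 253 kcal, +2.2 g fiber (running total 14.2 g).
Greedy by best ratio exhausts the calories allowance optimally: 14.2 g.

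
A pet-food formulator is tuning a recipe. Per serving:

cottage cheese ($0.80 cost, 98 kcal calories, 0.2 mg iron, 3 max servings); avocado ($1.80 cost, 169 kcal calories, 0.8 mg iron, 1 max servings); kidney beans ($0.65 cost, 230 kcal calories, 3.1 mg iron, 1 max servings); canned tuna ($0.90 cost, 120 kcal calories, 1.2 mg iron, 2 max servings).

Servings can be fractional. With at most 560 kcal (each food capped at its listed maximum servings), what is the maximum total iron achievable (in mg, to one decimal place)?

Iron per kcal: kidney beans 0.01348, canned tuna 0.01, avocado 0.004734, cottage cheese 0.002041.
Take 1 serving of kidney beans: uses 230 kcal, +3.1 mg iron (running total 3.1 mg).
Take 2 servings of canned tuna: uses 240 kcal, +2.4 mg iron (running total 5.5 mg).
Take 0.5325 servings of avocado: uses 90 kcal, +0.4 mg iron (running total 5.9 mg).
Greedy by best ratio exhausts the calories allowance optimally: 5.9 mg.

5.9 mg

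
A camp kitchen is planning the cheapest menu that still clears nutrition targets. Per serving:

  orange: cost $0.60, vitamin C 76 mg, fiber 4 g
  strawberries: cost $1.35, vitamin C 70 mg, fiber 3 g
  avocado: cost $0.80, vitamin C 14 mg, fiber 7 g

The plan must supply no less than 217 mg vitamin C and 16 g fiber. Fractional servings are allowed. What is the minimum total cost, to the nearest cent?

$2.22

At the optimum either one food covers both requirements or two foods hit both targets exactly; no other combination can be cheaper.
orange only: max(217/76, 16/4) = 4 servings → $2.40.
strawberries only: max(217/70, 16/3) = 5.333 servings → $7.20.
avocado only: max(217/14, 16/7) = 15.5 servings → $12.40.
orange + strawberries: intersection lies outside the first quadrant.
orange + avocado with both tight: 2.721 servings and 0.7311 servings → $2.22.
strawberries + avocado with both tight: 2.891 servings and 1.047 servings → $4.74.
So the least-cost plan costs $2.22.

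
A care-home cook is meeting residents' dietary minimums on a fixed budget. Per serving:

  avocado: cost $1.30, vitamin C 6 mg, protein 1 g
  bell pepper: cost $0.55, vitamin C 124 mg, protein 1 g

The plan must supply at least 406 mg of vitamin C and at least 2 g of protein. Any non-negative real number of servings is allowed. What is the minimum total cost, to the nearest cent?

The cheapest plan sits at a corner of the feasible region — with two constraints it uses at most two foods.
avocado only: max(406/6, 2/1) = 67.67 servings → $87.97.
bell pepper only: max(406/124, 2/1) = 3.274 servings → $1.80.
avocado + bell pepper: the both-tight solution has a negative serving — not a feasible corner.
So the least-cost plan costs $1.80.

$1.80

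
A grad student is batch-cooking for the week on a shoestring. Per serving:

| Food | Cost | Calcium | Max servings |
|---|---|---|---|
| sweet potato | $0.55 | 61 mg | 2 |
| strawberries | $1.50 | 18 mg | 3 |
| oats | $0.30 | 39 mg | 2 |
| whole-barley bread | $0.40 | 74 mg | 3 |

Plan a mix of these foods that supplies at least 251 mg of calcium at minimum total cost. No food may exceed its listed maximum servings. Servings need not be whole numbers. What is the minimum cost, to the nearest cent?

Cost per mg of calcium: whole-barley bread $0.0054, oats $0.0077, sweet potato $0.0090, strawberries $0.0833.
Take 3 servings of whole-barley bread: +222.0 mg calcium for $1.20 (total $1.20, still need 29.0 mg).
Take 0.7436 servings of oats: +29.0 mg calcium for $0.22 (total $1.42, still need 0.0 mg).
Greedy by cheapest-per-mg is optimal for a single linear constraint, so the minimum cost is $1.42.

$1.42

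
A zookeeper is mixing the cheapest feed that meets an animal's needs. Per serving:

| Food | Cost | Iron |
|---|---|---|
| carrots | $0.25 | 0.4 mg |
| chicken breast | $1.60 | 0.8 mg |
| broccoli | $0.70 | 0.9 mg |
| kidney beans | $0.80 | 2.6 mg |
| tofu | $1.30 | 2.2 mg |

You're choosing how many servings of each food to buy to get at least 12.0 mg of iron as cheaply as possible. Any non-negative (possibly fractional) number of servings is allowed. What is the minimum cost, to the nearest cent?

$3.69

Cost per mg of iron: kidney beans $0.3077, tofu $0.5909, carrots $0.6250, broccoli $0.7778, chicken breast $2.0000.
With no serving limits, use only kidney beans: 12.0 mg / 2.6 mg = 4.615 servings × $0.80 = $3.69.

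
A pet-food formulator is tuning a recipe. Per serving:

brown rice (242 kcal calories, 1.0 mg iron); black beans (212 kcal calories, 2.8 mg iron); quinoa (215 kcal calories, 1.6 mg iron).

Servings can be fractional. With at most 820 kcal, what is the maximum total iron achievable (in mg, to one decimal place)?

Iron per kcal: black beans 0.01321, quinoa 0.007442, brown rice 0.004132.
With no serving limits, spend the whole calories allowance on black beans: 820 kcal / 212 kcal × 2.8 mg = 10.8 mg.

10.8 mg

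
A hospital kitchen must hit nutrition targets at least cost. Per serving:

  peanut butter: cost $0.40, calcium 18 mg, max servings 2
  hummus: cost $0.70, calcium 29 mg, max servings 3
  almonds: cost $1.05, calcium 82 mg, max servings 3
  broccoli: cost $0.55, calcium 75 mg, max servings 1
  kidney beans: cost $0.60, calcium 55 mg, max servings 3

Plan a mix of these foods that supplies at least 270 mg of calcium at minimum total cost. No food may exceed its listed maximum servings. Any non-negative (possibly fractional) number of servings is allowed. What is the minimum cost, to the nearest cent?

Cost per mg of calcium: broccoli $0.0073, kidney beans $0.0109, almonds $0.0128, peanut butter $0.0222, hummus $0.0241.
Take 1 serving of broccoli: +75.0 mg calcium for $0.55 (total $0.55, still need 195.0 mg).
Take 3 servings of kidney beans: +165.0 mg calcium for $1.80 (total $2.35, still need 30.0 mg).
Take 0.3659 servings of almonds: +30.0 mg calcium for $0.38 (total $2.73, still need 0.0 mg).
Filling from the cheapest source first is optimal under one linear minimum: $2.73.

$2.73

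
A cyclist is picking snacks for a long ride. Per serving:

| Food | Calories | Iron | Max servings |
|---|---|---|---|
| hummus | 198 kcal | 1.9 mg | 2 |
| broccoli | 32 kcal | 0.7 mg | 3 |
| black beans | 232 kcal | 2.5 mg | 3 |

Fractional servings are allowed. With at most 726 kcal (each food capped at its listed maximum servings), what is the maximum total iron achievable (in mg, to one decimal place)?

Iron per kcal: broccoli 0.02187, black beans 0.01078, hummus 0.009596.
Take 3 servings of broccoli: uses 96 kcal, +2.1 mg iron (running total 2.1 mg).
Take 2.716 servings of black beans: uses 630 kcal, +6.8 mg iron (running total 8.9 mg).
Filling greedily by iron-per-kcal is optimal for one linear limit, giving 8.9 mg.

8.9 mg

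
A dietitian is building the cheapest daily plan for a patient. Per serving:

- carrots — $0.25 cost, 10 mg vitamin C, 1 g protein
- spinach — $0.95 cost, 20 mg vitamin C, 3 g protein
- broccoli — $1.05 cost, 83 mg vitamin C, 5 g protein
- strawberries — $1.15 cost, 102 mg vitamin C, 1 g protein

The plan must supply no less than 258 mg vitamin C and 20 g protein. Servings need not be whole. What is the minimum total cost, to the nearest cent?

$4.20

For a min-cost LP with two ≥-constraints, a basic feasible solution has at most two positive variables.
carrots only: max(258/10, 20/1) = 25.8 servings → $6.45.
spinach only: max(258/20, 20/3) = 12.9 servings → $12.26.
broccoli only: max(258/83, 20/5) = 4 servings → $4.20.
strawberries only: max(258/102, 20/1) = 20 servings → $23.00.
carrots + spinach: the both-tight solution has a negative serving — not a feasible corner.
carrots + broccoli with both tight: 11.21 servings and 1.758 servings → $4.65.
carrots + strawberries with both tight: 19.37 servings and 0.6304 servings → $5.57.
spinach + broccoli with both tight: 2.483 servings and 2.51 servings → $4.99.
spinach + strawberries with both tight: 6.231 servings and 1.308 servings → $7.42.
broccoli + strawberries: intersection lies outside the first quadrant.
So the least-cost plan costs $4.20.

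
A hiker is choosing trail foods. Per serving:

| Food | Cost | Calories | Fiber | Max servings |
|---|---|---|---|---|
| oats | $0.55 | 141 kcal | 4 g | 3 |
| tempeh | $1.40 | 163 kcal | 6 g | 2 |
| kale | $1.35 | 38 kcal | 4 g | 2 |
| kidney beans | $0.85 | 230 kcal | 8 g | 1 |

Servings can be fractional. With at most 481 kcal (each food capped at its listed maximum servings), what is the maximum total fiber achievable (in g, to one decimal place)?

22.7 g

Fiber per kcal: kale 0.1053, tempeh 0.03681, kidney beans 0.03478, oats 0.02837.
Take 2 servings of kale: uses 76 kcal, +8.0 g fiber (running total 8.0 g).
Take 2 servings of tempeh: uses 326 kcal, +12.0 g fiber (running total 20.0 g).
Take 0.3435 servings of kidney beans: uses 79 kcal, +2.7 g fiber (running total 22.7 g).
Filling greedily by fiber-per-kcal is optimal for one linear limit, giving 22.7 g.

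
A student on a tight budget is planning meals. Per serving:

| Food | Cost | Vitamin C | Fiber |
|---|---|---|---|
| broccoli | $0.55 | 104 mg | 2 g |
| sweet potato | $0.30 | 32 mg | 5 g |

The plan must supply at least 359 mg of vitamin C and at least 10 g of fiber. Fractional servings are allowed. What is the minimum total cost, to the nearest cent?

$1.99

The cheapest plan sits at a corner of the feasible region — with two constraints it uses at most two foods.
broccoli only: max(359/104, 10/2) = 5 servings → $2.75.
sweet potato only: max(359/32, 10/5) = 11.22 servings → $3.37.
broccoli + sweet potato with both tight: 3.235 servings and 0.7061 servings → $1.99.
So the least-cost plan costs $1.99.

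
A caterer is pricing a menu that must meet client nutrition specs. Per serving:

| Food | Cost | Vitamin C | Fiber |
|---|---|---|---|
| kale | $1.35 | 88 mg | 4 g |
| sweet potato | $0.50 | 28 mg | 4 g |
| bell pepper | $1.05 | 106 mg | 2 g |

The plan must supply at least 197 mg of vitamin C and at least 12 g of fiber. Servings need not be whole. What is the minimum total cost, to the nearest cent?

With two linear requirements the optimum uses one or two foods; enumerate the corners.
kale only: max(197/88, 12/4) = 3 servings → $4.05.
sweet potato only: max(197/28, 12/4) = 7.036 servings → $3.52.
bell pepper only: max(197/106, 12/2) = 6 servings → $6.30.
kale + sweet potato with both tight: 1.883 servings and 1.117 servings → $3.10.
kale + bell pepper with both targets exact would need a negative amount; discard.
sweet potato + bell pepper with both tight: 2.386 servings and 1.228 servings → $2.48.
So the least-cost plan costs $2.48.

$2.48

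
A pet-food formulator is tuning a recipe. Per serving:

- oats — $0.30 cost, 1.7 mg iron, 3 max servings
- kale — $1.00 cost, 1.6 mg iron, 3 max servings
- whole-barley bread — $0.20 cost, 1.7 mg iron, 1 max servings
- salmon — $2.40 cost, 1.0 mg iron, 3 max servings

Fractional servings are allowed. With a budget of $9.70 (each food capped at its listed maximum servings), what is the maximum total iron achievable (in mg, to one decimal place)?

Iron per dollar: whole-barley bread 8.5, oats 5.667, kale 1.6, salmon 0.4167.
Take 1 serving of whole-barley bread: spends $0.20, +1.7 mg iron (running total 1.7 mg).
Take 3 servings of oats: spends $0.90, +5.1 mg iron (running total 6.8 mg).
Take 3 servings of kale: spends $3.00, +4.8 mg iron (running total 11.6 mg).
Take 2.333 servings of salmon: spends $5.60, +2.3 mg iron (running total 13.9 mg).
Greedy by best ratio exhausts the cost allowance optimally: 13.9 mg.

13.9 mg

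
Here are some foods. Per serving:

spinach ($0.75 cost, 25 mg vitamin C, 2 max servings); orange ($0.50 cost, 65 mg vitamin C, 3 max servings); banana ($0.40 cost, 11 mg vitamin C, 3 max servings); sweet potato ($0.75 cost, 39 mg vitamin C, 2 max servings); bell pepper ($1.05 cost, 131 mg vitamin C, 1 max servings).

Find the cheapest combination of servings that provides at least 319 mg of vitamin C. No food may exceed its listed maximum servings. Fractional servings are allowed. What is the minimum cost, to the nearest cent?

Cost per mg of vitamin C: orange $0.0077, bell pepper $0.0080, sweet potato $0.0192, spinach $0.0300, banana $0.0364.
Take 3 servings of orange: +195.0 mg vitamin C for $1.50 (total $1.50, still need 124.0 mg).
Take 0.9466 servings of bell pepper: +124.0 mg vitamin C for $0.99 (total $2.49, still need 0.0 mg).
Filling from the cheapest source first is optimal under one linear minimum: $2.49.

$2.49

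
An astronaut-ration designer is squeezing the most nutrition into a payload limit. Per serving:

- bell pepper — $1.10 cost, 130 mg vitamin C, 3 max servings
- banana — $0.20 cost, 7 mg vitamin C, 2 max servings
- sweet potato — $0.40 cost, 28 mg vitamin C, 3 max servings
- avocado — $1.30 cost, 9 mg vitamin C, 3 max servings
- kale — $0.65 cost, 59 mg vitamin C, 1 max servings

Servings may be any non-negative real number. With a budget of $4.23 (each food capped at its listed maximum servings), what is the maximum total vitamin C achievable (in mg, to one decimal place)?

Vitamin C per dollar: bell pepper 118.2, kale 90.77, sweet potato 70, banana 35, avocado 6.923.
Take 3 servings of bell pepper: spends $3.30, +390.0 mg vitamin C (running total 390.0 mg).
Take 1 serving of kale: spends $0.65, +59.0 mg vitamin C (running total 449.0 mg).
Take 0.7 servings of sweet potato: spends $0.28, +19.6 mg vitamin C (running total 468.6 mg).
Greedy by best ratio exhausts the cost allowance optimally: 468.6 mg.

468.6 mg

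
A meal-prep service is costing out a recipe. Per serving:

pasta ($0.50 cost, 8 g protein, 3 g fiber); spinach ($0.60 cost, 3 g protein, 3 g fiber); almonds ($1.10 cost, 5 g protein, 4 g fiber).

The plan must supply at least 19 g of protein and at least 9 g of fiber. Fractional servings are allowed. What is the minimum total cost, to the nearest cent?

$1.50

A basic optimal solution has at most two foods positive. Try each food alone and each pair with both targets met exactly.
pasta only: max(19/8, 9/3) = 3 servings → $1.50.
spinach only: max(19/3, 9/3) = 6.333 servings → $3.80.
almonds only: max(19/5, 9/4) = 3.8 servings → $4.18.
pasta + spinach with both tight: 2 servings and 1 serving → $1.60.
pasta + almonds with both tight: 1.824 servings and 0.8824 servings → $1.88.
spinach + almonds: the both-tight solution has a negative serving — not a feasible corner.
Cheapest feasible corner: $1.50.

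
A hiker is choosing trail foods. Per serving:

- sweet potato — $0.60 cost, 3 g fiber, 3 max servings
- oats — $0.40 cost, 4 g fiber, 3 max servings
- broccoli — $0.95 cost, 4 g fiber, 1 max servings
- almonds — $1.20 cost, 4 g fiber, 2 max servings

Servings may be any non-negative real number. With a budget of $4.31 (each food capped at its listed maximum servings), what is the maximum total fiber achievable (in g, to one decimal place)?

26.2 g

Fiber per dollar: oats 10, sweet potato 5, broccoli 4.211, almonds 3.333.
Take 3 servings of oats: spends $1.20, +12.0 g fiber (running total 12.0 g).
Take 3 servings of sweet potato: spends $1.80, +9.0 g fiber (running total 21.0 g).
Take 1 serving of broccoli: spends $0.95, +4.0 g fiber (running total 25.0 g).
Take 0.3 servings of almonds: spends $0.36, +1.2 g fiber (running total 26.2 g).
Greedy by best ratio exhausts the cost allowance optimally: 26.2 g.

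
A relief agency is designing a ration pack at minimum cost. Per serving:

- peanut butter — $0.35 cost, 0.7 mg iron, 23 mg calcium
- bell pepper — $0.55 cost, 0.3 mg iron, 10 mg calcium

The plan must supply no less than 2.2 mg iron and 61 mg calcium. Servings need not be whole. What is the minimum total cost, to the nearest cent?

$1.10

At the optimum either one food covers both requirements or two foods hit both targets exactly; no other combination can be cheaper.
peanut butter only: max(2.2/0.7, 61/23) = 3.143 servings → $1.10.
bell pepper only: max(2.2/0.3, 61/10) = 7.333 servings → $4.03.
peanut butter + bell pepper with both targets exact would need a negative amount; discard.
The minimum over all feasible corners is $1.10.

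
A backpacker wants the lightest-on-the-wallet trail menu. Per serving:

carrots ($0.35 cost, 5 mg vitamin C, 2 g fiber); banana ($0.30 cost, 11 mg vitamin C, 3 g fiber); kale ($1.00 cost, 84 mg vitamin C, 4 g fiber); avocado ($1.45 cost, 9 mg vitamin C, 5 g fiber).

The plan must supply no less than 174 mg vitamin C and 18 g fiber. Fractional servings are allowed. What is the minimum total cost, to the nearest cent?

$2.73

carrots only: max(174/5, 18/2) = 34.8 servings → $12.18.
banana only: max(174/11, 18/3) = 15.82 servings → $4.75.
kale only: max(174/84, 18/4) = 4.5 servings → $4.50.
avocado only: max(174/9, 18/5) = 19.33 servings → $28.03.
carrots + banana with both targets exact would need a negative amount; discard.
carrots + kale with both tight: 5.514 servings and 1.743 servings → $3.67.
carrots + avocado: the both-tight solution has a negative serving — not a feasible corner.
banana + kale with both tight: 3.923 servings and 1.558 servings → $2.73.
banana + avocado with both targets exact would need a negative amount; discard.
kale + avocado with both tight: 1.844 servings and 2.125 servings → $4.92.
So the least-cost plan costs $2.73.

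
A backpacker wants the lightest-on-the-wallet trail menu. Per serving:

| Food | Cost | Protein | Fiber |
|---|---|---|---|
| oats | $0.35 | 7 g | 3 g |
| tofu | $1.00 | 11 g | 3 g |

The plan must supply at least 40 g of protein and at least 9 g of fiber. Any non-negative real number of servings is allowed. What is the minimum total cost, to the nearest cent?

$2.00

Compare the cost at each extreme point of the feasible region.
oats only: max(40/7, 9/3) = 5.714 servings → $2.00.
tofu only: max(40/11, 9/3) = 3.636 servings → $3.64.
oats + tofu with both targets exact would need a negative amount; discard.
Cheapest feasible corner: $2.00.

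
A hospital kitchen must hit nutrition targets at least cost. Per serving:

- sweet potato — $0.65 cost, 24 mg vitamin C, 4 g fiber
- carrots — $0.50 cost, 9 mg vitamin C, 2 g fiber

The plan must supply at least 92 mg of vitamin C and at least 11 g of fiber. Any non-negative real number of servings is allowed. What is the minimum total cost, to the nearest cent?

$2.49

Minimising a linear cost over {vitamin C ≥ 92, fiber ≥ 11, servings ≥ 0} — the optimum is at a vertex, using one or two foods.
sweet potato only: max(92/24, 11/4) = 3.833 servings → $2.49.
carrots only: max(92/9, 11/2) = 10.22 servings → $5.11.
sweet potato + carrots: intersection lies outside the first quadrant.
The minimum over all feasible corners is $2.49.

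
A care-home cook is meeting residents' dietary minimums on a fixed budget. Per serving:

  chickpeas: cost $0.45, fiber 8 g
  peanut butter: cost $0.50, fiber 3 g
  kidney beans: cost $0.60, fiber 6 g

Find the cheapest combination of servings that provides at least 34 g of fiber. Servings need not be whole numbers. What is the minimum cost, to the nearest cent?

$1.91

Cost per g of fiber: chickpeas $0.0563, kidney beans $0.1000, peanut butter $0.1667.
With no serving limits, use only chickpeas: 34 g / 8 g = 4.25 servings × $0.45 = $1.91.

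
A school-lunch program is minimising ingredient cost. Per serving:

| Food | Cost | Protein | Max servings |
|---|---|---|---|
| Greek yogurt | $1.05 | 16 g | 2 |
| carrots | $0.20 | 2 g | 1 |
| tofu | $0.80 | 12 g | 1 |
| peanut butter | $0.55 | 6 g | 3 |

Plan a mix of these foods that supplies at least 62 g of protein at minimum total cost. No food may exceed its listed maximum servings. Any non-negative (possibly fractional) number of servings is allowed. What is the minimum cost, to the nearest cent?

Cost per g of protein: Greek yogurt $0.0656, tofu $0.0667, peanut butter $0.0917, carrots $0.1000.
Take 2 servings of Greek yogurt: +32.0 g protein for $2.10 (total $2.10, still need 30.0 g).
Take 1 serving of tofu: +12.0 g protein for $0.80 (total $2.90, still need 18.0 g).
Take 3 servings of peanut butter: +18.0 g protein for $1.65 (total $4.55, still need 0.0 g).
Filling from the cheapest source first is optimal under one linear minimum: $4.55.

$4.55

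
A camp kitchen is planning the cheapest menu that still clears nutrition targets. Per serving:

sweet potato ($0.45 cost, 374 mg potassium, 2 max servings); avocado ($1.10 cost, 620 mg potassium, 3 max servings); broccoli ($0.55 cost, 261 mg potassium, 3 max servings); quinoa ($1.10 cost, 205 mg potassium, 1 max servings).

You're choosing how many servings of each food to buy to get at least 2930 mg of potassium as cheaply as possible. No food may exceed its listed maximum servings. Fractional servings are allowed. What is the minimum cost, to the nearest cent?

$4.88

Cost per mg of potassium: sweet potato $0.0012, avocado $0.0018, broccoli $0.0021, quinoa $0.0054.
Take 2 servings of sweet potato: +748.0 mg potassium for $0.90 (total $0.90, still need 2182.0 mg).
Take 3 servings of avocado: +1860.0 mg potassium for $3.30 (total $4.20, still need 322.0 mg).
Take 1.234 servings of broccoli: +322.0 mg potassium for $0.68 (total $4.88, still need 0.0 mg).
Filling from the cheapest source first is optimal under one linear minimum: $4.88.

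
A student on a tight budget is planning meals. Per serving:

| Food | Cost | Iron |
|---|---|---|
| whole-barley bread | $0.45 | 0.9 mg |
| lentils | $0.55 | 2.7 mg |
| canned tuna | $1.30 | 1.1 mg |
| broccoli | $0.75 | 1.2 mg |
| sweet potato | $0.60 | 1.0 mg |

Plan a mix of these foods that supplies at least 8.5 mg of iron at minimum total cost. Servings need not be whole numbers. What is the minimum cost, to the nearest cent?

Cost per mg of iron: lentils $0.2037, whole-barley bread $0.5000, sweet potato $0.6000, broccoli $0.6250, canned tuna $1.1818.
With no serving limits, use only lentils: 8.5 mg / 2.7 mg = 3.148 servings × $0.55 = $1.73.

$1.73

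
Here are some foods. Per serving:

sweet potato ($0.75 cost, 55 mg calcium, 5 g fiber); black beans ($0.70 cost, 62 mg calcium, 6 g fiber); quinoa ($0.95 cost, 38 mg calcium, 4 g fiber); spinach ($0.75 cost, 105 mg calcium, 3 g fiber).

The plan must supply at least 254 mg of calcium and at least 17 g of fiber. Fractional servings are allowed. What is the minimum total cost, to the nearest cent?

$2.41

At the optimum either one food covers both requirements or two foods hit both targets exactly; no other combination can be cheaper.
sweet potato only: max(254/55, 17/5) = 4.618 servings → $3.46.
black beans only: max(254/62, 17/6) = 4.097 servings → $2.87.
quinoa only: max(254/38, 17/4) = 6.684 servings → $6.35.
spinach only: max(254/105, 17/3) = 5.667 servings → $4.25.
sweet potato + black beans: intersection lies outside the first quadrant.
sweet potato + quinoa: intersection lies outside the first quadrant.
sweet potato + spinach with both tight: 2.842 servings and 0.9306 servings → $2.83.
black beans + quinoa with both targets exact would need a negative amount; discard.
black beans + spinach with both tight: 2.304 servings and 1.059 servings → $2.41.
quinoa + spinach with both tight: 3.343 servings and 1.209 servings → $4.08.
Cheapest feasible corner: $2.41.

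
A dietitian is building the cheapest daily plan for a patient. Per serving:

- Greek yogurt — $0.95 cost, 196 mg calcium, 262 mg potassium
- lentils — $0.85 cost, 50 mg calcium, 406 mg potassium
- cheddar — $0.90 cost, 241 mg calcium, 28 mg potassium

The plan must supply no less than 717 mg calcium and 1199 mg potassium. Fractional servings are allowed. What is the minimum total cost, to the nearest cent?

$3.91

Compare the cost at each extreme point of the feasible region.
Greek yogurt only: max(717/196, 1199/262) = 4.576 servings → $4.35.
lentils only: max(717/50, 1199/406) = 14.34 servings → $12.19.
cheddar only: max(717/241, 1199/28) = 42.82 servings → $38.54.
Greek yogurt + lentils with both tight: 3.477 servings and 0.7093 servings → $3.91.
Greek yogurt + cheddar: intersection lies outside the first quadrant.
lentils + cheddar with both tight: 2.788 servings and 2.397 servings → $4.53.
Cheapest feasible corner: $3.91.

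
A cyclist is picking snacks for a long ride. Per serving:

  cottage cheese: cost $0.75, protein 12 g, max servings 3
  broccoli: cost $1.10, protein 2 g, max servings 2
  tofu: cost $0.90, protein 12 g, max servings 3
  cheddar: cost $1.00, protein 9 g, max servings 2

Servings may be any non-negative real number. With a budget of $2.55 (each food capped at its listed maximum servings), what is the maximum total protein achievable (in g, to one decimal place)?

Protein per dollar: cottage cheese 16, tofu 13.33, cheddar 9, broccoli 1.818.
Take 3 servings of cottage cheese: spends $2.25, +36.0 g protein (running total 36.0 g).
Take 0.3333 servings of tofu: spends $0.30, +4.0 g protein (running total 40.0 g).
Filling greedily by protein-per-dollar is optimal for one linear limit, giving 40.0 g.

40.0 g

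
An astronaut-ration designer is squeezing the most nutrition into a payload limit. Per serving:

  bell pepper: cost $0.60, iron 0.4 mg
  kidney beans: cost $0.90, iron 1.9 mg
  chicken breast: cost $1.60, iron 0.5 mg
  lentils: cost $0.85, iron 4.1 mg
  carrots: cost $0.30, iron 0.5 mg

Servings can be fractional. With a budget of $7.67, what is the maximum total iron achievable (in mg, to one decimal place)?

Iron per dollar: lentils 4.824, kidney beans 2.111, carrots 1.667, bell pepper 0.6667, chicken breast 0.3125.
With no serving limits, spend the whole cost allowance on lentils: $7.67 / $0.85 × 4.1 mg = 37.0 mg.

37.0 mg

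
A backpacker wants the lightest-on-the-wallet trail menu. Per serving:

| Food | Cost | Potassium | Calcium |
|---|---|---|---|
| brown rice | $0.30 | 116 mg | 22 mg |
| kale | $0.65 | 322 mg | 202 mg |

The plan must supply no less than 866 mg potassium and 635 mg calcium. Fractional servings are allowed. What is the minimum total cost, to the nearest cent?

$2.04

A basic optimal solution has at most two foods positive. Try each food alone and each pair with both targets met exactly.
brown rice only: max(866/116, 635/22) = 28.86 servings → $8.66.
kale only: max(866/322, 635/202) = 3.144 servings → $2.04.
brown rice + kale: intersection lies outside the first quadrant.
Cheapest feasible corner: $2.04.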